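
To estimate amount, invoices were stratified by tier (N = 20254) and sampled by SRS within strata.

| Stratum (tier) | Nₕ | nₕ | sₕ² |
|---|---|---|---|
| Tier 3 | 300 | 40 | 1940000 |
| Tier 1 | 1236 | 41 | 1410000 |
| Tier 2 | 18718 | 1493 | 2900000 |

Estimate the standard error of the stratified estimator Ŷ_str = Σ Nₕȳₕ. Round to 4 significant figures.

Var(Ŷ_str) = Σₕ Nₕ²(1 − fₕ)sₕ²/nₕ.
Tier 3: 300²·(1 − 40/300)·1940000/40 = 3.783 × 10^9.
Tier 1: 1236²·(1 − 41/1236)·1410000/41 = 5.0795078 × 10^10.
Tier 2: 18718²·(1 − 1493/18718)·2900000/1493 = 6.2626316 × 10^11.
Sum = 6.8084124 × 10^11.
SE = √(6.8084124 × 10^11) = 825100.

825100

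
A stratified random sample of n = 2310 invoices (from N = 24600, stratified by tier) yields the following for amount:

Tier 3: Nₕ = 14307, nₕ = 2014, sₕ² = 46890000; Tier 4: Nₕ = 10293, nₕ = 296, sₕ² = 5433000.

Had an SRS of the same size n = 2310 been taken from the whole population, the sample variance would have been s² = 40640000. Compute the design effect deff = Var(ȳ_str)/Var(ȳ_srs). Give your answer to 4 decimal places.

0.6202

Var(ȳ_str) = Σ Wₕ²(1−fₕ)sₕ²/nₕ with Wₕ = Nₕ/24600:
  Tier 3: (14307/24600)²·(1−2014/14307)·46890000/2014 = 6766.3898
  Tier 4: (10293/24600)²·(1−296/10293)·5433000/296 = 3120.9689
  → Var(ȳ_str) = 9887.3587.
Var(ȳ_srs) = (1 − 2310/24600)·40640000/2310 = 15941.041.
deff = 9887.3587 / 15941.041 = 0.6202.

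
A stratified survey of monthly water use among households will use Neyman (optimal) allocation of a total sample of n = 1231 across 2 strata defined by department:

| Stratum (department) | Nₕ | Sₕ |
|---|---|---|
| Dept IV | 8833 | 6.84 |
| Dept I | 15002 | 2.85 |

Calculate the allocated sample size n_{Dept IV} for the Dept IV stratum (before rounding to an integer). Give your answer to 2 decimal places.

Neyman allocation: nₕ = n·NₕSₕ / Σⱼ NⱼSⱼ.
Σ NⱼSⱼ = 8833·6.84 + 15002·2.85 = 103173.42.
n_{Dept IV} = 1231·8833·6.84 / 103173.42 = 720.87.

720.87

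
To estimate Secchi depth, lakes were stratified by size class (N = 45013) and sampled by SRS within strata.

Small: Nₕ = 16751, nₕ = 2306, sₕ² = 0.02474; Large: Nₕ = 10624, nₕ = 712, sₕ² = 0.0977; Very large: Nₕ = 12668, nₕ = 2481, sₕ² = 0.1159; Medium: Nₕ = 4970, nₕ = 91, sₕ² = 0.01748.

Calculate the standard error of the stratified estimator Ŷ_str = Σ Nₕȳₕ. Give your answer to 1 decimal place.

166.5

Var(Ŷ_str) = Σₕ Nₕ²(1 − fₕ)sₕ²/nₕ.
Small: 16751²·(1 − 2306/16751)·0.02474/2306 = 2595.9641.
Large: 10624²·(1 − 712/10624)·0.0977/712 = 14449.87.
Very large: 12668²·(1 − 2481/12668)·0.1159/2481 = 6028.5245.
Medium: 4970²·(1 − 91/4970)·0.01748/91 = 4657.8687.
Sum = 27732.227.
SE = √(27732.227) = 166.5.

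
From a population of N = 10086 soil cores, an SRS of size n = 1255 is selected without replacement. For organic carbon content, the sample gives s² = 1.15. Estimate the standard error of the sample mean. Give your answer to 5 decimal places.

0.02833

Under SRS without replacement, Var(ȳ) = (1 − f)·s²/n with f = n/N = 1255/10086 = 0.12442990.
Var(ȳ) = (1 − 0.12442990)·1.15/1255 = 0.87557010·9.1633466 × 10^-4 = 8.0231523 × 10^-4.
SE(ȳ) = √(8.0231523 × 10^-4) = 0.02833.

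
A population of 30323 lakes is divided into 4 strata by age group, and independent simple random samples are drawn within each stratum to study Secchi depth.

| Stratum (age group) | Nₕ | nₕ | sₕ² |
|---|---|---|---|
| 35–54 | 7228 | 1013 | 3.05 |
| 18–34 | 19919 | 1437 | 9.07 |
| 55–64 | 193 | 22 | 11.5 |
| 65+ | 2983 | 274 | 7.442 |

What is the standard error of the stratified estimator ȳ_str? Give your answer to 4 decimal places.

Var(ȳ_str) = Σₕ Wₕ²(1 − fₕ)sₕ²/nₕ with Wₕ = Nₕ/N, N = 30323.
35–54: Wₕ = 0.23836692; term = 0.23836692²·(1 − 0.14014942)·3.05/1013 = 1.4709752 × 10^-4.
18–34: Wₕ = 0.65689411; term = 0.65689411²·(1 − 0.07214218)·9.07/1437 = 0.0025271015.
55–64: Wₕ = 0.00636481; term = 0.00636481²·(1 − 0.11398964)·11.5/22 = 1.8762221 × 10^-5.
65+: Wₕ = 0.09837417; term = 0.09837417²·(1 − 0.09185384)·7.442/274 = 2.3870253 × 10^-4.
Sum = 0.0029316638.
SE = √(0.0029316638) = 0.0541.

0.0541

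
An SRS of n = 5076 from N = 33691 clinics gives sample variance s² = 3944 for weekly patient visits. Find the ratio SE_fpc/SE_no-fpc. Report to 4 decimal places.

f = n/N = 5076/33691 = 0.15066338.
SE_no-fpc = √(s²/n) = 0.88147022; SE_fpc = √((1−f)s²/n) = 0.8123582.
Ratio = √(1−f) = 0.92159461.

0.9216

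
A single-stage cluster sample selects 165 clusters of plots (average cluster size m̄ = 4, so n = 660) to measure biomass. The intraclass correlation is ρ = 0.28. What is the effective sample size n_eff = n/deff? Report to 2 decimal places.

358.70

deff = 1 + (4 − 1)·0.28 = 1 + 0.84 = 1.84.
n_eff = 660 / 1.84 = 358.70.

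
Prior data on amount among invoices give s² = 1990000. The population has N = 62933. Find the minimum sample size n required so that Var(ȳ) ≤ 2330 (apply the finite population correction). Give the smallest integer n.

843

Without fpc, n₀ = s²/D = 1990000/2330 = 854.0773.
With fpc, (1 − n/N)·s²/n ≤ D requires n ≥ n₀/(1 + n₀/N) = 854.0773/(1 + 854.0773/62933) = 842.6416.
Rounding up, n = 843.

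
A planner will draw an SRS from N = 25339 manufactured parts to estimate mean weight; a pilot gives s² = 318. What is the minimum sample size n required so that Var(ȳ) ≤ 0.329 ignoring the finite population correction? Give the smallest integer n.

967

Without fpc, n₀ = s²/D = 318/0.329 = 966.5653.
Rounding up, n = 967.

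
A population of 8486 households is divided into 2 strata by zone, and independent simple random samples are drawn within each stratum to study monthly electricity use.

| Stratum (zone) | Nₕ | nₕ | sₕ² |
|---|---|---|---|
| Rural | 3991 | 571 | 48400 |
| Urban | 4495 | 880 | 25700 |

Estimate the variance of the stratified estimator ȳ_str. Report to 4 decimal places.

Var(ȳ_str) = Σₕ Wₕ²(1 − fₕ)sₕ²/nₕ with Wₕ = Nₕ/N, N = 8486.
Rural: Wₕ = 0.47030403; term = 0.47030403²·(1 − 0.14307191)·48400/571 = 16.066121.
Urban: Wₕ = 0.52969597; term = 0.52969597²·(1 − 0.19577308)·25700/880 = 6.5899542.
Sum = 22.656075.

22.6561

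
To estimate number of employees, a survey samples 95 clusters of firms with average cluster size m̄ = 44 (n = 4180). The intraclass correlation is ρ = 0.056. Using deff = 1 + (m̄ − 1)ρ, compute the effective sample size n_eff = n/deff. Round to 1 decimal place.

1226.5

deff = 1 + (44 − 1)·0.056 = 1 + 2.408 = 3.408.
n_eff = 4180 / 3.408 = 1226.5.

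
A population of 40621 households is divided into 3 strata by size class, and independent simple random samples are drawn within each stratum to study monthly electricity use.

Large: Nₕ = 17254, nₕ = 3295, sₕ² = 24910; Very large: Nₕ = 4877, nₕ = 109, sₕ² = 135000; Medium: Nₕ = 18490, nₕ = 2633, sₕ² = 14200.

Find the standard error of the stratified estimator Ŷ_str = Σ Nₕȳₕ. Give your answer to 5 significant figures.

Var(Ŷ_str) = Σₕ Nₕ²(1 − fₕ)sₕ²/nₕ.
Large: 17254²·(1 − 3295/17254)·24910/3295 = 1.8208007 × 10^9.
Very large: 4877²·(1 − 109/4877)·135000/109 = 2.8800251 × 10^10.
Medium: 18490²·(1 − 2633/18490)·14200/2633 = 1.5812314 × 10^9.
Sum = 3.2202283 × 10^10.
SE = √(3.2202283 × 10^10) = 179450.

179450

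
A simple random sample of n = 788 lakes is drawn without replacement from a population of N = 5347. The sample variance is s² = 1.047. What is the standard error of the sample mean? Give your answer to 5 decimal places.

Under SRS without replacement, Var(ȳ) = (1 − f)·s²/n with f = n/N = 788/5347 = 0.14737236.
Var(ȳ) = (1 − 0.14737236)·1.047/788 = 0.85262764·0.0013286802 = 0.0011328695.
SE(ȳ) = √(0.0011328695) = 0.03366.

0.03366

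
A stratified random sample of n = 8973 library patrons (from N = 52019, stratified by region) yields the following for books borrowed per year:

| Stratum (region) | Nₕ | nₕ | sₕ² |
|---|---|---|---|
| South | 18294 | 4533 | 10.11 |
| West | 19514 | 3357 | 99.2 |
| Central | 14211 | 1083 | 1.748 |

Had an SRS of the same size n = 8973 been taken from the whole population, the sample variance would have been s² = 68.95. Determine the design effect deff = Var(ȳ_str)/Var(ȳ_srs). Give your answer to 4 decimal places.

Var(ȳ_str) = Σ Wₕ²(1−fₕ)sₕ²/nₕ with Wₕ = Nₕ/52019:
  South: (18294/52019)²·(1−4533/18294)·10.11/4533 = 2.074914 × 10^-4
  West: (19514/52019)²·(1−3357/19514)·99.2/3357 = 0.0034430502
  Central: (14211/52019)²·(1−1083/14211)·1.748/1083 = 1.1127874 × 10^-4
  → Var(ȳ_str) = 0.0037618203.
Var(ȳ_srs) = (1 − 8973/52019)·68.95/8973 = 0.0063586864.
deff = 0.0037618203 / 0.0063586864 = 0.5916.

0.5916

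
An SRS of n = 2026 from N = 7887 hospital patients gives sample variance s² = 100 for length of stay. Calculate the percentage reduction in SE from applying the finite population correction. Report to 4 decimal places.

13.7955

f = n/N = 2026/7887 = 0.25687841.
SE_no-fpc = √(s²/n) = 0.22216737; SE_fpc = √((1−f)s²/n) = 0.19151827.
Ratio = √(1−f) = 0.86204501. Reduction = 100·(1 − 0.86204501) = 13.7955%.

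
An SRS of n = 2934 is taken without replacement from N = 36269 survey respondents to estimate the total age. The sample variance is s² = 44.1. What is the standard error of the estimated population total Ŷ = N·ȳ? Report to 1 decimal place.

Var(Ŷ) = N²·Var(ȳ) = N²·(1 − n/N)·s²/n.
f = 2934/36269 = 0.08089553; Var(ȳ) = 0.91910447·44.1/2934 = 0.01381476.
Var(Ŷ) = 36269² · 0.01381476 = 1.8172493 × 10^7.
SE(Ŷ) = √(1.8172493 × 10^7) = 4262.9.

4262.9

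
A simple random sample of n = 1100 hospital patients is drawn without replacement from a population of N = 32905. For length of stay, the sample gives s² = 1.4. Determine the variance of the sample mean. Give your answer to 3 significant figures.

0.00123

Under SRS without replacement, Var(ȳ) = (1 − f)·s²/n with f = n/N = 1100/32905 = 0.03342957.
Var(ȳ) = (1 − 0.03342957)·1.4/1100 = 0.96657043·0.0012727273 = 0.0012301805.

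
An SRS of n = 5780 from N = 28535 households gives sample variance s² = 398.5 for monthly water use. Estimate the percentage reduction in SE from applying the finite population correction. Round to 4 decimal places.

f = n/N = 5780/28535 = 0.20255826.
SE_no-fpc = √(s²/n) = 0.26257311; SE_fpc = √((1−f)s²/n) = 0.23447672.
Ratio = √(1−f) = 0.89299593. Reduction = 100·(1 − 0.89299593) = 10.7004%.

10.7004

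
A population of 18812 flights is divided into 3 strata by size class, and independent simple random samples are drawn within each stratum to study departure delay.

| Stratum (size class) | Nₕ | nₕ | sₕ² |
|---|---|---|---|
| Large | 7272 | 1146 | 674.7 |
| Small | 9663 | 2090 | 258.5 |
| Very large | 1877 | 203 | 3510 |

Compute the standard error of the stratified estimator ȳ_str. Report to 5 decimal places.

0.50320

Var(ȳ_str) = Σₕ Wₕ²(1 − fₕ)sₕ²/nₕ with Wₕ = Nₕ/N, N = 18812.
Large: Wₕ = 0.38656177; term = 0.38656177²·(1 − 0.15759076)·674.7/1146 = 0.074111741.
Small: Wₕ = 0.51366149; term = 0.51366149²·(1 − 0.21628894)·258.5/2090 = 0.025575507.
Very large: Wₕ = 0.09977674; term = 0.09977674²·(1 − 0.10815131)·3510/203 = 0.15351855.
Sum = 0.2532058.
SE = √(0.2532058) = 0.50320.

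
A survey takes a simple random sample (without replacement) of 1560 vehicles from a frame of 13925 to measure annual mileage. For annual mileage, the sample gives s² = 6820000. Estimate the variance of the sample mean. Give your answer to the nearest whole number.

3882

Under SRS without replacement, Var(ȳ) = (1 − f)·s²/n with f = n/N = 1560/13925 = 0.11202873.
Var(ȳ) = (1 − 0.11202873)·6820000/1560 = 0.88797127·4371.7949 = 3882.0283.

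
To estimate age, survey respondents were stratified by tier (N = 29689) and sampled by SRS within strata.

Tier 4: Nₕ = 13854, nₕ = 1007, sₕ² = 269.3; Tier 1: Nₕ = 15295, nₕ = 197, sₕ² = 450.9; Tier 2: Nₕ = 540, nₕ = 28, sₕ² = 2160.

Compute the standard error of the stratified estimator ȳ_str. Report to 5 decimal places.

0.82331

Var(ȳ_str) = Σₕ Wₕ²(1 − fₕ)sₕ²/nₕ with Wₕ = Nₕ/N, N = 29689.
Tier 4: Wₕ = 0.46663748; term = 0.46663748²·(1 − 0.07268659)·269.3/1007 = 0.053999862.
Tier 1: Wₕ = 0.51517397; term = 0.51517397²·(1 − 0.01288003)·450.9/197 = 0.59964162.
Tier 2: Wₕ = 0.01818855; term = 0.01818855²·(1 − 0.05185185)·2160/28 = 0.024197378.
Sum = 0.67783886.
SE = √(0.67783886) = 0.82331.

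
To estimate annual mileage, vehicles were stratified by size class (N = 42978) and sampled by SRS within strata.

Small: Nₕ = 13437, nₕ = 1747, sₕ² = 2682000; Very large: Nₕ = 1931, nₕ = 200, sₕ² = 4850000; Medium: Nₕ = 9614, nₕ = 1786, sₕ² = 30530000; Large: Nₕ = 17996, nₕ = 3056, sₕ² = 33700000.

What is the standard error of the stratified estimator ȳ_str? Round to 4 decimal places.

Var(ȳ_str) = Σₕ Wₕ²(1 − fₕ)sₕ²/nₕ with Wₕ = Nₕ/N, N = 42978.
Small: Wₕ = 0.31264833; term = 0.31264833²·(1 − 0.13001414)·2682000/1747 = 130.55403.
Very large: Wₕ = 0.04492996; term = 0.04492996²·(1 − 0.10357328)·4850000/200 = 43.88324.
Medium: Wₕ = 0.22369584; term = 0.22369584²·(1 − 0.18577075)·30530000/1786 = 696.47877.
Large: Wₕ = 0.41872586; term = 0.41872586²·(1 − 0.16981551)·33700000/3056 = 1605.1319.
Sum = 2476.0479.
SE = √(2476.0479) = 49.7599.

49.7599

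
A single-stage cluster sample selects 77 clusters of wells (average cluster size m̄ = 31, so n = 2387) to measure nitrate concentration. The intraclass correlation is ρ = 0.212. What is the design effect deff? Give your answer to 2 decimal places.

7.36

deff = 1 + (31 − 1)·0.212 = 1 + 6.36 = 7.36.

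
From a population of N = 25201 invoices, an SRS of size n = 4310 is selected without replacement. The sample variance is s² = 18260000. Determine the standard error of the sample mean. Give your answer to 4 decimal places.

59.2628

Under SRS without replacement, Var(ȳ) = (1 − f)·s²/n with f = n/N = 4310/25201 = 0.17102496.
Var(ȳ) = (1 − 0.17102496)·18260000/4310 = 0.82897504·4236.6589 = 3512.0845.
SE(ȳ) = √(3512.0845) = 59.2628.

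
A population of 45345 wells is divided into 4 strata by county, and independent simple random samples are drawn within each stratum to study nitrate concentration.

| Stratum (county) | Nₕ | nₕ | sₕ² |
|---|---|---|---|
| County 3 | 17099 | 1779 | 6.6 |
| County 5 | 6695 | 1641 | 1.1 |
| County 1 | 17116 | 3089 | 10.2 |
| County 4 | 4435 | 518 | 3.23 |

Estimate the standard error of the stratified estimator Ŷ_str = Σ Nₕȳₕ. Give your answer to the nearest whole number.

1377

Var(Ŷ_str) = Σₕ Nₕ²(1 − fₕ)sₕ²/nₕ.
County 3: 17099²·(1 − 1779/17099)·6.6/1779 = 971846.03.
County 5: 6695²·(1 − 1641/6695)·1.1/1641 = 22681.403.
County 1: 17116²·(1 − 3089/17116)·10.2/3089 = 792773.89.
County 4: 4435²·(1 − 518/4435)·3.23/518 = 108322.82.
Sum = 1.8956241 × 10^6.
SE = √(1.8956241 × 10^6) = 1377.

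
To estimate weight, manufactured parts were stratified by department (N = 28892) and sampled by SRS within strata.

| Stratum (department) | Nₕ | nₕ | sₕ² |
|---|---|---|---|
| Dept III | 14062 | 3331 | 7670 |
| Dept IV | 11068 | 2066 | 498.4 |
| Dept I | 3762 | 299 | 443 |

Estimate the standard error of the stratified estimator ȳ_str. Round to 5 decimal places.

0.68423

Var(ȳ_str) = Σₕ Wₕ²(1 − fₕ)sₕ²/nₕ with Wₕ = Nₕ/N, N = 28892.
Dept III: Wₕ = 0.48670912; term = 0.48670912²·(1 − 0.23687953)·7670/3331 = 0.41624862.
Dept IV: Wₕ = 0.38308182; term = 0.38308182²·(1 − 0.18666426)·498.4/2066 = 0.028793911.
Dept I: Wₕ = 0.13020905; term = 0.13020905²·(1 − 0.07947900)·443/299 = 0.023123236.
Sum = 0.46816577.
SE = √(0.46816577) = 0.68423.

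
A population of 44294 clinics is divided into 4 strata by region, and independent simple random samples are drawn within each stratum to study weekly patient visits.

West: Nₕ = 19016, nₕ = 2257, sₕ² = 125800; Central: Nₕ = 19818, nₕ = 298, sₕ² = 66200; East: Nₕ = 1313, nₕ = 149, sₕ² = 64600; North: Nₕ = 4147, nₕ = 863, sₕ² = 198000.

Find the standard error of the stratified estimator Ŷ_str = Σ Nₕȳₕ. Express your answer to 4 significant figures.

Var(Ŷ_str) = Σₕ Nₕ²(1 − fₕ)sₕ²/nₕ.
West: 19016²·(1 − 2257/19016)·125800/2257 = 1.7763001 × 10^10.
Central: 19818²·(1 − 298/19818)·66200/298 = 8.5937232 × 10^10.
East: 1313²·(1 − 149/1313)·64600/149 = 6.6261911 × 10^8.
North: 4147²·(1 − 863/4147)·198000/863 = 3.1245795 × 10^9.
Sum = 1.0748743 × 10^11.
SE = √(1.0748743 × 10^11) = 327900.

327900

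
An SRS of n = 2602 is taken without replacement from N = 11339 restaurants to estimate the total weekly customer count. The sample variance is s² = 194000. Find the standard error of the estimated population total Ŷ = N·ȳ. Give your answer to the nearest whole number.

85944

Var(Ŷ) = N²·Var(ȳ) = N²·(1 − n/N)·s²/n.
f = 2602/11339 = 0.22947350; Var(ȳ) = 0.77052650·194000/2602 = 57.44894.
Var(Ŷ) = 11339² · 57.44894 = 7.386378 × 10^9.
SE(Ŷ) = √(7.386378 × 10^9) = 85944.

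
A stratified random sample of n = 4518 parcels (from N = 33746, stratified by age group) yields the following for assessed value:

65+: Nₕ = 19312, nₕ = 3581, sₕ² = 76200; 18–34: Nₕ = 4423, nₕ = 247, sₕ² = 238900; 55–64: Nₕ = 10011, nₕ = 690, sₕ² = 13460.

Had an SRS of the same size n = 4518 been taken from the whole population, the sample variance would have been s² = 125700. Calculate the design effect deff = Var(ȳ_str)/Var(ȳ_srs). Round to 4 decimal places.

0.9529

Var(ȳ_str) = Σ Wₕ²(1−fₕ)sₕ²/nₕ with Wₕ = Nₕ/33746:
  65+: (19312/33746)²·(1−3581/19312)·76200/3581 = 5.6766175
  18–34: (4423/33746)²·(1−247/4423)·238900/247 = 15.687438
  55–64: (10011/33746)²·(1−690/10011)·13460/690 = 1.5984216
  → Var(ȳ_str) = 22.962477.
Var(ȳ_srs) = (1 − 4518/33746)·125700/4518 = 24.097159.
deff = 22.962477 / 24.097159 = 0.9529.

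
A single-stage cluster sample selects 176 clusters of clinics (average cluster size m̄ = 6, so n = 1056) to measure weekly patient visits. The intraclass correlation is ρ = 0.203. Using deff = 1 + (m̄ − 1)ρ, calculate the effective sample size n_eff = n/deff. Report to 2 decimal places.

deff = 1 + (6 − 1)·0.203 = 1 + 1.015 = 2.015.
n_eff = 1056 / 2.015 = 524.07.

524.07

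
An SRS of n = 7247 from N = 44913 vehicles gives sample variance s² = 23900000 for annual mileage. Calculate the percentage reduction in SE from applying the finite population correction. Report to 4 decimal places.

8.4225

f = n/N = 7247/44913 = 0.16135640.
SE_no-fpc = √(s²/n) = 57.427488; SE_fpc = √((1−f)s²/n) = 52.59065.
Ratio = √(1−f) = 0.91577486. Reduction = 100·(1 − 0.91577486) = 8.4225%.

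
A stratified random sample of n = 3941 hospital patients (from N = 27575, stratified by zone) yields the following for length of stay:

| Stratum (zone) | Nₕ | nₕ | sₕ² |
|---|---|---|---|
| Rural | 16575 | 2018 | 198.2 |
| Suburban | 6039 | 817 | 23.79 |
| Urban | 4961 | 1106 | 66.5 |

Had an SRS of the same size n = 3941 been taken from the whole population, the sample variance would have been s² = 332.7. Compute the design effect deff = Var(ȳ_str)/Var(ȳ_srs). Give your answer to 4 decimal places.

0.4683

Var(ȳ_str) = Σ Wₕ²(1−fₕ)sₕ²/nₕ with Wₕ = Nₕ/27575:
  Rural: (16575/27575)²·(1−2018/16575)·198.2/2018 = 0.031165699
  Suburban: (6039/27575)²·(1−817/6039)·23.79/817 = 0.001207656
  Urban: (4961/27575)²·(1−1106/4961)·66.5/1106 = 0.0015122691
  → Var(ȳ_str) = 0.033885624.
Var(ȳ_srs) = (1 − 3941/27575)·332.7/3941 = 0.072354921.
deff = 0.033885624 / 0.072354921 = 0.4683.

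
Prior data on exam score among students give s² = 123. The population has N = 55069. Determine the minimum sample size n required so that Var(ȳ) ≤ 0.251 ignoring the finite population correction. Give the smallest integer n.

Without fpc, n₀ = s²/D = 123/0.251 = 490.0398.
Rounding up, n = 491.

491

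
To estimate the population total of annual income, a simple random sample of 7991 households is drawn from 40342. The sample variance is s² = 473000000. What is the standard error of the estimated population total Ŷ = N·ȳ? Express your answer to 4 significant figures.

8.789 × 10^6

Var(Ŷ) = N²·Var(ȳ) = N²·(1 − n/N)·s²/n.
f = 7991/40342 = 0.19808140; Var(ȳ) = 0.80191860·473000000/7991 = 47466.837.
Var(Ŷ) = 40342² · 47466.837 = 7.7251184 × 10^13.
SE(Ŷ) = √(7.7251184 × 10^13) = 8.789 × 10^6.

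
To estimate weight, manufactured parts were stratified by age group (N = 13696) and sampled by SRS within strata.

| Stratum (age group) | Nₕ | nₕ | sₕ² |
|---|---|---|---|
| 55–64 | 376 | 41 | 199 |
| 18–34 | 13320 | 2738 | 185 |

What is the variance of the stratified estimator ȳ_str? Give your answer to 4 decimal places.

0.0540

Var(ȳ_str) = Σₕ Wₕ²(1 − fₕ)sₕ²/nₕ with Wₕ = Nₕ/N, N = 13696.
55–64: Wₕ = 0.02745327; term = 0.02745327²·(1 − 0.10904255)·199/41 = 0.0032592253.
18–34: Wₕ = 0.97254673; term = 0.97254673²·(1 − 0.20555556)·185/2738 = 0.050771825.
Sum = 0.05403105.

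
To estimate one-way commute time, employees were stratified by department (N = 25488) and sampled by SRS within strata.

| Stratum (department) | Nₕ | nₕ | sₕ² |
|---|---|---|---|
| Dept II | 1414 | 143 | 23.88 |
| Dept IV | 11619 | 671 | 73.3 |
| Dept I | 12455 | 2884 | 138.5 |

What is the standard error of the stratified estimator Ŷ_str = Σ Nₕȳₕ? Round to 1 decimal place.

4463.3

Var(Ŷ_str) = Σₕ Nₕ²(1 − fₕ)sₕ²/nₕ.
Dept II: 1414²·(1 − 143/1414)·23.88/143 = 300118.83.
Dept IV: 11619²·(1 − 671/11619)·73.3/671 = 1.3895846 × 10^7.
Dept I: 12455²·(1 − 2884/12455)·138.5/2884 = 5.7247373 × 10^6.
Sum = 1.9920702 × 10^7.
SE = √(1.9920702 × 10^7) = 4463.3.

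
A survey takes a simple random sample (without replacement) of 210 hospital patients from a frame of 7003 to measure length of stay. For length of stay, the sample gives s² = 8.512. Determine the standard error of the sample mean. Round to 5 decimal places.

0.19829

Under SRS without replacement, Var(ȳ) = (1 − f)·s²/n with f = n/N = 210/7003 = 0.02998715.
Var(ȳ) = (1 − 0.02998715)·8.512/210 = 0.97001285·0.040533333 = 0.039317854.
SE(ȳ) = √(0.039317854) = 0.19829.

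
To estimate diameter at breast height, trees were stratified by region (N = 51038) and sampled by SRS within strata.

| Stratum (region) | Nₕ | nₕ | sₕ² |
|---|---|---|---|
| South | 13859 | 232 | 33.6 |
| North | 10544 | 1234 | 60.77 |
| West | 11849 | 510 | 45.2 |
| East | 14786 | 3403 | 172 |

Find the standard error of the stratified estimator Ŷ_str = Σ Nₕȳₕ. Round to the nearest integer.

7253

Var(Ŷ_str) = Σₕ Nₕ²(1 − fₕ)sₕ²/nₕ.
South: 13859²·(1 − 232/13859)·33.6/232 = 2.7351645 × 10^7.
North: 10544²·(1 − 1234/10544)·60.77/1234 = 4.8342505 × 10^6.
West: 11849²·(1 − 510/11849)·45.2/510 = 1.1907613 × 10^7.
East: 14786²·(1 − 3403/14786)·172/3403 = 8.5069511 × 10^6.
Sum = 5.260046 × 10^7.
SE = √(5.260046 × 10^7) = 7253.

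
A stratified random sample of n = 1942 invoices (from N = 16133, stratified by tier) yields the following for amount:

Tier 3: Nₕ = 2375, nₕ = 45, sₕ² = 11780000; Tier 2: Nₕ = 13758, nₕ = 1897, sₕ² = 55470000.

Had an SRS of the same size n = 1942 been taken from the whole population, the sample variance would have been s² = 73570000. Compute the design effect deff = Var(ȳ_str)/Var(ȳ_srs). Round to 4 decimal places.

Var(ȳ_str) = Σ Wₕ²(1−fₕ)sₕ²/nₕ with Wₕ = Nₕ/16133:
  Tier 3: (2375/16133)²·(1−45/2375)·11780000/45 = 5565.7288
  Tier 2: (13758/16133)²·(1−1897/13758)·55470000/1897 = 18333.154
  → Var(ȳ_str) = 23898.883.
Var(ȳ_srs) = (1 − 1942/16133)·73570000/1942 = 33323.407.
deff = 23898.883 / 33323.407 = 0.7172.

0.7172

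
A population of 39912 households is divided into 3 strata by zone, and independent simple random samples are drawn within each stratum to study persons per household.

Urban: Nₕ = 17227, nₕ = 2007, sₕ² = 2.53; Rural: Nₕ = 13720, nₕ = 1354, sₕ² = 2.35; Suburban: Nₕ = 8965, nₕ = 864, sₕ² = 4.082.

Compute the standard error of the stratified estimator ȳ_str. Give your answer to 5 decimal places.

Var(ȳ_str) = Σₕ Wₕ²(1 − fₕ)sₕ²/nₕ with Wₕ = Nₕ/N, N = 39912.
Urban: Wₕ = 0.43162457; term = 0.43162457²·(1 − 0.11650316)·2.53/2007 = 2.074868 × 10^-4.
Rural: Wₕ = 0.34375626; term = 0.34375626²·(1 − 0.09868805)·2.35/1354 = 1.848526 × 10^-4.
Suburban: Wₕ = 0.22461916; term = 0.22461916²·(1 − 0.09637479)·4.082/864 = 2.1539777 × 10^-4.
Sum = 6.0773717 × 10^-4.
SE = √(6.0773717 × 10^-4) = 0.02465.

0.02465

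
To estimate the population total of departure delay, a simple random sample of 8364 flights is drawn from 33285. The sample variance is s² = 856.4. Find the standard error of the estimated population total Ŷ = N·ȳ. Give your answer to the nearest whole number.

9216

Var(Ŷ) = N²·Var(ȳ) = N²·(1 − n/N)·s²/n.
f = 8364/33285 = 0.25128436; Var(ȳ) = 0.74871564·856.4/8364 = 0.076661893.
Var(Ŷ) = 33285² · 0.076661893 = 8.4933039 × 10^7.
SE(Ŷ) = √(8.4933039 × 10^7) = 9216.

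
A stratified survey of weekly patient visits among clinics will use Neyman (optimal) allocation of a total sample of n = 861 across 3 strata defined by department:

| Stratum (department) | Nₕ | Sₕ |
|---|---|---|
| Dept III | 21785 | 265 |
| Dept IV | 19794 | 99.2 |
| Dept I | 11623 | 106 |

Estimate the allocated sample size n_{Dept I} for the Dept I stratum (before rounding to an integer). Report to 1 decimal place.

118.3

Neyman allocation: nₕ = n·NₕSₕ / Σⱼ NⱼSⱼ.
Σ NⱼSⱼ = 21785·265 + 19794·99.2 + 11623·106 = 8.9686278 × 10^6.
n_{Dept I} = 861·11623·106 / (8.9686278 × 10^6) = 118.3.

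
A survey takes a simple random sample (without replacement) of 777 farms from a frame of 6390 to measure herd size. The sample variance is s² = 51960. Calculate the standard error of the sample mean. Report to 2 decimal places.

Under SRS without replacement, Var(ȳ) = (1 − f)·s²/n with f = n/N = 777/6390 = 0.12159624.
Var(ȳ) = (1 − 0.12159624)·51960/777 = 0.87840376·66.872587 = 58.741131.
SE(ȳ) = √(58.741131) = 7.66.

7.66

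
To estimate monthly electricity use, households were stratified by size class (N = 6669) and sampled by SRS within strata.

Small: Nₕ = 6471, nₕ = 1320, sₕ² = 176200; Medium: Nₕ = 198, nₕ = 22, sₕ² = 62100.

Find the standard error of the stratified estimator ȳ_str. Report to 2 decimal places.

10.11

Var(ȳ_str) = Σₕ Wₕ²(1 − fₕ)sₕ²/nₕ with Wₕ = Nₕ/N, N = 6669.
Small: Wₕ = 0.97031039; term = 0.97031039²·(1 − 0.20398702)·176200/1320 = 100.03996.
Medium: Wₕ = 0.02968961; term = 0.02968961²·(1 − 0.11111111)·62100/22 = 2.2116955.
Sum = 102.25166.
SE = √(102.25166) = 10.11.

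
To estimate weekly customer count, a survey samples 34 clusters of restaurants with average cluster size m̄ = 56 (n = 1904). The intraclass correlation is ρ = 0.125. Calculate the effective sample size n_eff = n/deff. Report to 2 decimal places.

241.78

deff = 1 + (56 − 1)·0.125 = 1 + 6.875 = 7.875.
n_eff = 1904 / 7.875 = 241.78.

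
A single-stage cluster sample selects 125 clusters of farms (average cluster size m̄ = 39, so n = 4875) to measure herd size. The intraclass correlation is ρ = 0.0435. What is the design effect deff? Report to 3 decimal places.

2.653

deff = 1 + (39 − 1)·0.0435 = 1 + 1.653 = 2.653.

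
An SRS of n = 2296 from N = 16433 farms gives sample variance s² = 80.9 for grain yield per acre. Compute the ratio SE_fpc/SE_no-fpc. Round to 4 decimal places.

f = n/N = 2296/16433 = 0.13971886.
SE_no-fpc = √(s²/n) = 0.18771039; SE_fpc = √((1−f)s²/n) = 0.17410391.
Ratio = √(1−f) = 0.92751342.

0.9275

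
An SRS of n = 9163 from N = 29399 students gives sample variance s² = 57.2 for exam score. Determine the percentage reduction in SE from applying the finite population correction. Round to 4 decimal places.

17.0348

f = n/N = 9163/29399 = 0.31167727.
SE_no-fpc = √(s²/n) = 0.079009474; SE_fpc = √((1−f)s²/n) = 0.065550382.
Ratio = √(1−f) = 0.82965218. Reduction = 100·(1 − 0.82965218) = 17.0348%.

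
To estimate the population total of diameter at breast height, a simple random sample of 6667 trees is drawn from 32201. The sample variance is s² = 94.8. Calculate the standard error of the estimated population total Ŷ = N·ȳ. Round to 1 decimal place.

3419.3

Var(Ŷ) = N²·Var(ȳ) = N²·(1 − n/N)·s²/n.
f = 6667/32201 = 0.20704326; Var(ȳ) = 0.79295674·94.8/6667 = 0.011275281.
Var(Ŷ) = 32201² · 0.011275281 = 1.1691388 × 10^7.
SE(Ŷ) = √(1.1691388 × 10^7) = 3419.3.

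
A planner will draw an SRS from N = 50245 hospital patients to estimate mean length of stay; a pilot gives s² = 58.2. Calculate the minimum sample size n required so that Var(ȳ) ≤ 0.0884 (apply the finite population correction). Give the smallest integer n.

650

Without fpc, n₀ = s²/D = 58.2/0.0884 = 658.3710.
With fpc, (1 − n/N)·s²/n ≤ D requires n ≥ n₀/(1 + n₀/N) = 658.3710/(1 + 658.3710/50245) = 649.8558.
Rounding up, n = 650.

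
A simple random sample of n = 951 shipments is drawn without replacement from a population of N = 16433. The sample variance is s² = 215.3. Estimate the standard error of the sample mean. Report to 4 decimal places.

Under SRS without replacement, Var(ȳ) = (1 − f)·s²/n with f = n/N = 951/16433 = 0.05787136.
Var(ȳ) = (1 − 0.05787136)·215.3/951 = 0.94212864·0.22639327 = 0.21329158.
SE(ȳ) = √(0.21329158) = 0.4618.

0.4618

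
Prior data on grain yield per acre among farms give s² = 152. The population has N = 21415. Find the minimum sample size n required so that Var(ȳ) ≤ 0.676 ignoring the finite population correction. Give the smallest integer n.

225

Without fpc, n₀ = s²/D = 152/0.676 = 224.8521.
Rounding up, n = 225.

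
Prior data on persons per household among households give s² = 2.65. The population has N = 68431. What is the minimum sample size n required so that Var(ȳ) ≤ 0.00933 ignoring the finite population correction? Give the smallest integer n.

Without fpc, n₀ = s²/D = 2.65/0.00933 = 284.0300.
Rounding up, n = 285.

285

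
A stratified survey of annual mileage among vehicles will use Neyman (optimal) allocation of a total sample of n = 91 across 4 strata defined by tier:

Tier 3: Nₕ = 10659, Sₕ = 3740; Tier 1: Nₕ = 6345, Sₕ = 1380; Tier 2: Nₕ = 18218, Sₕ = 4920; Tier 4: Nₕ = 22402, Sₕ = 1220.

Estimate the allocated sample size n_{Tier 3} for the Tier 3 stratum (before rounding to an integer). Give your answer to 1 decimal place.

21.9

Neyman allocation: nₕ = n·NₕSₕ / Σⱼ NⱼSⱼ.
Σ NⱼSⱼ = 10659·3740 + 6345·1380 + 18218·4920 + 22402·1220 = 1.6558376 × 10^8.
n_{Tier 3} = 91·10659·3740 / (1.6558376 × 10^8) = 21.9.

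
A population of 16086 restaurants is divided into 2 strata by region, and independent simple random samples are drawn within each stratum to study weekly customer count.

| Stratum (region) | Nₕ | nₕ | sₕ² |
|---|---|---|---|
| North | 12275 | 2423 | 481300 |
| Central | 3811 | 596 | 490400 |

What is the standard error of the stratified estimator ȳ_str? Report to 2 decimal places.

11.48

Var(ȳ_str) = Σₕ Wₕ²(1 − fₕ)sₕ²/nₕ with Wₕ = Nₕ/N, N = 16086.
North: Wₕ = 0.76308591; term = 0.76308591²·(1 − 0.19739308)·481300/2423 = 92.835103.
Central: Wₕ = 0.23691409; term = 0.23691409²·(1 − 0.15638940)·490400/596 = 38.960812.
Sum = 131.79592.
SE = √(131.79592) = 11.48.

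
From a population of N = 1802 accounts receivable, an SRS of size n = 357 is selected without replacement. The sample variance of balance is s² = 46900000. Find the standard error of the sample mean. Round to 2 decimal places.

Under SRS without replacement, Var(ȳ) = (1 − f)·s²/n with f = n/N = 357/1802 = 0.19811321.
Var(ȳ) = (1 − 0.19811321)·46900000/357 = 0.80188679·131372.55 = 105345.91.
SE(ȳ) = √(105345.91) = 324.57.

324.57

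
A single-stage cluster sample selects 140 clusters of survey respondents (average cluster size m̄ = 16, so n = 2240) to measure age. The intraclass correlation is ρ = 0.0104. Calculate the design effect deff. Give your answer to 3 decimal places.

1.156

deff = 1 + (16 − 1)·0.0104 = 1 + 0.156 = 1.156.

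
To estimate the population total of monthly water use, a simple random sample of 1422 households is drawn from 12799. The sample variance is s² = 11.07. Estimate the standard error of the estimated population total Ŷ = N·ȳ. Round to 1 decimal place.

1064.7

Var(Ŷ) = N²·Var(ȳ) = N²·(1 − n/N)·s²/n.
f = 1422/12799 = 0.11110243; Var(ȳ) = 0.88889757·11.07/1422 = 0.0069198988.
Var(Ŷ) = 12799² · 0.0069198988 = 1.1335791 × 10^6.
SE(Ŷ) = √(1.1335791 × 10^6) = 1064.7.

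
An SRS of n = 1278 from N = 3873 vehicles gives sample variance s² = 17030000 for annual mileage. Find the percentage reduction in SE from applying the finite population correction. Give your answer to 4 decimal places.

18.1451

f = n/N = 1278/3873 = 0.32997676.
SE_no-fpc = √(s²/n) = 115.43617; SE_fpc = √((1−f)s²/n) = 94.490213.
Ratio = √(1−f) = 0.81854947. Reduction = 100·(1 − 0.81854947) = 18.1451%.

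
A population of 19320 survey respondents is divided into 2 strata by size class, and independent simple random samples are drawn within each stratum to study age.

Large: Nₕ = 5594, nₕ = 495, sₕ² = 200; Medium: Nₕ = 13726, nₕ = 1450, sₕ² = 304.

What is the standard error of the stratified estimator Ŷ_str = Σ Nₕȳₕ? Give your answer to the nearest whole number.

Var(Ŷ_str) = Σₕ Nₕ²(1 − fₕ)sₕ²/nₕ.
Large: 5594²·(1 − 495/5594)·200/495 = 1.152477 × 10^7.
Medium: 13726²·(1 − 1450/13726)·304/1450 = 3.5326975 × 10^7.
Sum = 4.6851745 × 10^7.
SE = √(4.6851745 × 10^7) = 6845.

6845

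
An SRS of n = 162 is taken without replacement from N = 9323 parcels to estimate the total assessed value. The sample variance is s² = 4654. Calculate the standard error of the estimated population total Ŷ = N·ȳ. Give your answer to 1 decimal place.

49534.2

Var(Ŷ) = N²·Var(ȳ) = N²·(1 − n/N)·s²/n.
f = 162/9323 = 0.01737638; Var(ȳ) = 0.98262362·4654/162 = 28.2292.
Var(Ŷ) = 9323² · 28.2292 = 2.4536349 × 10^9.
SE(Ŷ) = √(2.4536349 × 10^9) = 49534.2.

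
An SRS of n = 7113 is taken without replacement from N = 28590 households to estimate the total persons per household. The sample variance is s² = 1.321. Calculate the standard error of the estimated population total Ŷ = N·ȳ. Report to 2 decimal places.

Var(Ŷ) = N²·Var(ȳ) = N²·(1 − n/N)·s²/n.
f = 7113/28590 = 0.24879328; Var(ȳ) = 0.75120672·1.321/7113 = 1.3951133 × 10^-4.
Var(Ŷ) = 28590² · (1.3951133 × 10^-4) = 114034.9.
SE(Ŷ) = √(114034.9) = 337.69.

337.69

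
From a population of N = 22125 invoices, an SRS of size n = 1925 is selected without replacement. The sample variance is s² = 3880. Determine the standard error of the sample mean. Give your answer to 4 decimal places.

Under SRS without replacement, Var(ȳ) = (1 − f)·s²/n with f = n/N = 1925/22125 = 0.08700565.
Var(ȳ) = (1 − 0.08700565)·3880/1925 = 0.91299435·2.0155844 = 1.8402172.
SE(ȳ) = √(1.8402172) = 1.3565.

1.3565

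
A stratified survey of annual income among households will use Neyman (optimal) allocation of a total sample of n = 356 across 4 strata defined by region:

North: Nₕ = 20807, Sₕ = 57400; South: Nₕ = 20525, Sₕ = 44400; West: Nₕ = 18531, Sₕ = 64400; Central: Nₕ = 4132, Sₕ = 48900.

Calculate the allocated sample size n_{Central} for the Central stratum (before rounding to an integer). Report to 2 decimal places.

20.55

Neyman allocation: nₕ = n·NₕSₕ / Σⱼ NⱼSⱼ.
Σ NⱼSⱼ = 20807·57400 + 20525·44400 + 18531·64400 + 4132·48900 = 3.501083 × 10^9.
n_{Central} = 356·4132·48900 / (3.501083 × 10^9) = 20.55.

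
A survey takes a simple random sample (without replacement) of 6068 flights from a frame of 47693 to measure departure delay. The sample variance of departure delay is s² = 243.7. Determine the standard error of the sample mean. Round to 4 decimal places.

Under SRS without replacement, Var(ȳ) = (1 − f)·s²/n with f = n/N = 6068/47693 = 0.12723041.
Var(ȳ) = (1 − 0.12723041)·243.7/6068 = 0.87276959·0.040161503 = 0.035051738.
SE(ȳ) = √(0.035051738) = 0.1872.

0.1872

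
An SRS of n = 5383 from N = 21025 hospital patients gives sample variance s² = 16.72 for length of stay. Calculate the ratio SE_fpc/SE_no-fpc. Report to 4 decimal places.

0.8625

f = n/N = 5383/21025 = 0.25602854.
SE_no-fpc = √(s²/n) = 0.055732169; SE_fpc = √((1−f)s²/n) = 0.048071103.
Ratio = √(1−f) = 0.86253780.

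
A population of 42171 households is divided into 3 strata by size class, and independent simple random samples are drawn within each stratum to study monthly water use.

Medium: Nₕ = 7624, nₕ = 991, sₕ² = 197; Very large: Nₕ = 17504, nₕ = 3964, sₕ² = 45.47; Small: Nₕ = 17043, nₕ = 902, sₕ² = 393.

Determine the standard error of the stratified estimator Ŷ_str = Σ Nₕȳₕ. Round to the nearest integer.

Var(Ŷ_str) = Σₕ Nₕ²(1 − fₕ)sₕ²/nₕ.
Medium: 7624²·(1 − 991/7624)·197/991 = 1.0052763 × 10^7.
Very large: 17504²·(1 − 3964/17504)·45.47/3964 = 2.7186123 × 10^6.
Small: 17043²·(1 − 902/17043)·393/902 = 1.1985675 × 10^8.
Sum = 1.3262813 × 10^8.
SE = √(1.3262813 × 10^8) = 11516.

11516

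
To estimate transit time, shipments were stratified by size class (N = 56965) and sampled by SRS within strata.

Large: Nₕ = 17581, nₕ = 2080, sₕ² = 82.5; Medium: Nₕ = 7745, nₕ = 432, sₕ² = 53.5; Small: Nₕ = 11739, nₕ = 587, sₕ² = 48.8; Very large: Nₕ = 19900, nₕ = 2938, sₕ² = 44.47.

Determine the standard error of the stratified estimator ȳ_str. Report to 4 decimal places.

Var(ȳ_str) = Σₕ Wₕ²(1 − fₕ)sₕ²/nₕ with Wₕ = Nₕ/N, N = 56965.
Large: Wₕ = 0.30862810; term = 0.30862810²·(1 − 0.11830954)·82.5/2080 = 0.0033310235.
Medium: Wₕ = 0.13596068; term = 0.13596068²·(1 − 0.05577792)·53.5/432 = 0.0021615776.
Small: Wₕ = 0.20607391; term = 0.20607391²·(1 − 0.05000426)·48.8/587 = 0.0033538944.
Very large: Wₕ = 0.34933731; term = 0.34933731²·(1 − 0.14763819)·44.47/2938 = 0.0015744514.
Sum = 0.010420947.
SE = √(0.010420947) = 0.1021.

0.1021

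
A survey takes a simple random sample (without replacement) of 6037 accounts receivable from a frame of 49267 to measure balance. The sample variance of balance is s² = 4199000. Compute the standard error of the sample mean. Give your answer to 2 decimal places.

24.70

Under SRS without replacement, Var(ȳ) = (1 − f)·s²/n with f = n/N = 6037/49267 = 0.12253638.
Var(ȳ) = (1 − 0.12253638)·4199000/6037 = 0.87746362·695.54414 = 610.31468.
SE(ȳ) = √(610.31468) = 24.70.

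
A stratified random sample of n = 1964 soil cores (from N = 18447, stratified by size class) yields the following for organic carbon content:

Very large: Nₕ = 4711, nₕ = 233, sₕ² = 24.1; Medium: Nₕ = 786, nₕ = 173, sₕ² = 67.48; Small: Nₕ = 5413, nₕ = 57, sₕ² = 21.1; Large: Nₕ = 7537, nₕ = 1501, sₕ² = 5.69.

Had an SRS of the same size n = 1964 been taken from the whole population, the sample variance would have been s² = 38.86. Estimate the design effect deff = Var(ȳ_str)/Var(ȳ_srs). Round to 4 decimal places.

Var(ȳ_str) = Σ Wₕ²(1−fₕ)sₕ²/nₕ with Wₕ = Nₕ/18447:
  Very large: (4711/18447)²·(1−233/4711)·24.1/233 = 0.0064121965
  Medium: (786/18447)²·(1−173/786)·67.48/173 = 5.522815 × 10^-4
  Small: (5413/18447)²·(1−57/5413)·21.1/57 = 0.03153804
  Large: (7537/18447)²·(1−1501/7537)·5.69/1501 = 5.0678975 × 10^-4
  → Var(ȳ_str) = 0.039009308.
Var(ȳ_srs) = (1 − 1964/18447)·38.86/1964 = 0.017679575.
deff = 0.039009308 / 0.017679575 = 2.2065.

2.2065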